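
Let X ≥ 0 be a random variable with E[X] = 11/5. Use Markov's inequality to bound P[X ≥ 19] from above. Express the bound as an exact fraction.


μ = E[X] = 11/5, a = 19.
Markov: P[X ≥ 19] ≤ μ/a = (11/5)/19 = 11/95.
Numerically: ≈ 0.116.
(Since a = 19 > μ = 2.200, the bound 11/95 is < 1 and informative.)

P[X ≥ 19] ≤ 11/95 ≈ 0.116.


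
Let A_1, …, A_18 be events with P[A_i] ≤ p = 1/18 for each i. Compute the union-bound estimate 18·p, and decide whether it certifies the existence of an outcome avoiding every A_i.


Union bound: P[∪_{i=1}^{18} A_i] ≤ Σ_i P[A_i] ≤ 18·p = 18·(1/18) = 1.
Numerically: 1 ≈ 1.0000.
Is 1 < 1? NO.
Since the bound 1 is ≥ 1, the union bound is uninformative here; it does NOT by itself certify existence.

18·p = 1 ≈ 1.0000; existence NOT certified by the union bound.


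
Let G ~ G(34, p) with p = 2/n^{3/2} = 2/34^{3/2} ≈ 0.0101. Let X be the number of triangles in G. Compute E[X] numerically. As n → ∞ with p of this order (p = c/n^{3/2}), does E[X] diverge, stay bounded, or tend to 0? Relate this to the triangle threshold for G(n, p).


Number of potential triangles: C(34, 3) = 5984.
Each occurs with probability p³ ≈ (0.0101)³ ≈ 1.02668e-06.
By linearity: E[X] = C(34, 3)·p³ ≈ 5984 · 1.02668e-06 ≈ 0.006.
Since α = 3/2 > 1, p = c/n^{3/2} = o(1/n) is below the triangle threshold p ~ 1/n. Asymptotically E[X] ~ (c³/6)·n^{3(1−α)} = (2³/6)·n^{-1.5} → 0, so by Markov's inequality G has no triangles w.h.p.

E[X] ≈ 0.006; in regime p = Θ(1/n^{3/2}) E[X] tends to 0 (below the triangle threshold p ~ 1/n).


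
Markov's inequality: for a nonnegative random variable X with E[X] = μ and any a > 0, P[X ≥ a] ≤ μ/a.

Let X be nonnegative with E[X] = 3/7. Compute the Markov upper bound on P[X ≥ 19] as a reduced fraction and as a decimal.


μ = E[X] = 3/7, a = 19.
Markov: P[X ≥ 19] ≤ μ/a = (3/7)/19 = 3/133.
Numerically: ≈ 0.02256.
(Since a = 19 > μ = 0.42857, the bound 3/133 is < 1 and informative.)

P[X ≥ 19] ≤ 3/133 ≈ 0.02256.


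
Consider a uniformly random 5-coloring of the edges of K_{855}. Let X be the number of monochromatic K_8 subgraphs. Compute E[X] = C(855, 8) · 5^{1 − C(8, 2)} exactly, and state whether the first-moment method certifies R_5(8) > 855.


E[X] = C(855, 8) · 5^{1 − 28} = 6854000254398702450 · 5^{−27} = 6854000254398702450/7450580596923828125.
As a reduced fraction: E[X] = 274160010175948098/298023223876953125 ≈ 0.91993.
Is E[X] < 1? YES.
Since E[X] < 1, there exists a 5-coloring of K_{855} with no monochromatic K_8; hence R_5(8) > 855.

E[X] = 274160010175948098/298023223876953125 ≈ 0.91993; E[X] < 1, so R_5(8) > 855.


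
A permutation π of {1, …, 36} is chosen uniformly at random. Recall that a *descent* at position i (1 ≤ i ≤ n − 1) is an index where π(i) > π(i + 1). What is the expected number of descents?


Write X = Σ X_I over i = 1, …, 35, with X_I the indicator of one descent.
There are 35 indicators.
For each fixed i, the pair (π(i), π(i+1)) is a uniformly random ordered pair of distinct values from {1, …, 36}; by symmetry P[π(i) > π(i+1)] = 1/2.
By linearity: E[X] = 35 · (1/2) = (36 − 1) · (1/2) = 35/2 ≈ 17.500.

E[X] = 35/2 = 17.500.


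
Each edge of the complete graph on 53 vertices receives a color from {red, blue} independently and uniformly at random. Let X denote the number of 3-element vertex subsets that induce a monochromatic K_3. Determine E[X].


Let X = Σ_S X_S over the C(53, 3) = 23426 subsets S of size 3, where X_S = 1 if the K_3 on S is monochromatic.
For a fixed S, the K_3 on S has C(3, 2) = 3 edges. P[all 3 edges red] = (1/2)^3, and likewise for blue, so P[monochromatic] = 2·(1/2)^3 = 2^{1 − 3} = 1/4.
By linearity of expectation: E[X] = C(53, 3) · 2^{1 − 3} = 23426 · 1/4 = 11713/2.
Numerically: E[X] ≈ 5856.5000.

E[X] = C(53,3)·2^(1−C(3,2)) = 11713/2 ≈ 5856.5000.


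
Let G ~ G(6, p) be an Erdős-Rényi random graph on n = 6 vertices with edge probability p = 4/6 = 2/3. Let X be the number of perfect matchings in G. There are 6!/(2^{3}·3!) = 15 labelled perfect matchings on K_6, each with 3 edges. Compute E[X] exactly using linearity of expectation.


K_6 has 6!/(2^{3}·3!) = 15 labelled perfect matchings.
For each such perfect matching H, let X_H = 1 if all 3 edges of H are present in G. Then P[X_H = 1] = p^{3} = (2/3)^{3} = 8/27.
By linearity: E[X] = Σ_H E[X_H] = 15 · p^{3} = 15 · 8/27 = 40/9.
Numerically: E[X] ≈ 4.44444.

E[X] = 15 · (2/3)^{3} = 40/9 ≈ 4.44444.


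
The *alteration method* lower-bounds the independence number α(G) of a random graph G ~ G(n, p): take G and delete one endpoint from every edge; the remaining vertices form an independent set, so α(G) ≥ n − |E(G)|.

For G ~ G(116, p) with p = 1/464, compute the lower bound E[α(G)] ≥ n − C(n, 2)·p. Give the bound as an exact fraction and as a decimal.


E[|E(G)|] = C(116, 2)·p = 6670 · (1/464) = 115/8.
E[α(G)] ≥ n − E[|E(G)|] = 116 − 115/8 = 813/8.
Numerically: ≈ 101.625.
(This is only a lower bound; the true E[α(G)] may be larger.)

E[α(G)] ≥ 813/8 ≈ 101.625.


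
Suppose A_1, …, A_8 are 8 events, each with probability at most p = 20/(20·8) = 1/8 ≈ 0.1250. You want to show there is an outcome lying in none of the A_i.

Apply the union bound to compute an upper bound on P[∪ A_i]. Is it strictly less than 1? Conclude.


Union bound: P[∪_{i=1}^{8} A_i] ≤ Σ_i P[A_i] ≤ 8·p = 8·(1/8) = 1.
Numerically: 1 ≈ 1.0000.
Is 1 < 1? NO.
Since the bound 1 is ≥ 1, the union bound is uninformative here; it does NOT by itself certify existence.

8·p = 1 ≈ 1.0000; existence NOT certified by the union bound.


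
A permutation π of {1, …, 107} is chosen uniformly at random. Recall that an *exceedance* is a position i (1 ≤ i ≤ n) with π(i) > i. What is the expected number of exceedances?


Write X = Σ_{i=1}^{107} X_i, where X_i = 1_{π(i) > i}.
For each fixed i, π(i) is uniform over {1, …, 107} (marginal of a uniform permutation), so P[π(i) > i] = (n − i)/n. Summing: Σ_{i=1}^{107} (n − i)/n = (0 + 1 + … + 106)/107 = 107(107 − 1)/(2·107) = (107 − 1)/2.
Hence E[X] = Σ_{i=1}^{107} (107 − i)/107 = 53 ≈ 53.00000.

E[X] = 53 = 53.00000.


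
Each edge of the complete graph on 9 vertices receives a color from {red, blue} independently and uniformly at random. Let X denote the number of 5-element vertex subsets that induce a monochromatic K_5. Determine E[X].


Let X = Σ_S X_S over the C(9, 5) = 126 subsets S of size 5, where X_S = 1 if the K_5 on S is monochromatic.
For a fixed S, the K_5 on S has C(5, 2) = 10 edges. P[all 10 edges red] = (1/2)^10, and likewise for blue, so P[monochromatic] = 2·(1/2)^10 = 2^{1 − 10} = 1/512.
By linearity of expectation: E[X] = C(9, 5) · 2^{1 − 10} = 126 · 1/512 = 63/256.
Numerically: E[X] ≈ 0.2461.

E[X] = C(9,5)·2^(1−C(5,2)) = 63/256 ≈ 0.2461.


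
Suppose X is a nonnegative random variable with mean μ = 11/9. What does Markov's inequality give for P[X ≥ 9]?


μ = E[X] = 11/9, a = 9.
Markov: P[X ≥ 9] ≤ μ/a = (11/9)/9 = 11/81.
Numerically: ≈ 0.136.
(Since a = 9 > μ = 1.222, the bound 11/81 is < 1 and informative.)

P[X ≥ 9] ≤ 11/81 ≈ 0.136.


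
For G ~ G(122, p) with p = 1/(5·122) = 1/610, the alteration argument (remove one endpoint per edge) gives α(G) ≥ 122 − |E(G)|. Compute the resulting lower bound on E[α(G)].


E[|E(G)|] = C(122, 2)·p = 7381 · (1/610) = 121/10.
E[α(G)] ≥ n − E[|E(G)|] = 122 − 121/10 = 1099/10.
Numerically: ≈ 109.9000.
(This is only a lower bound; the true E[α(G)] may be larger.)

E[α(G)] ≥ 1099/10 ≈ 109.9000.


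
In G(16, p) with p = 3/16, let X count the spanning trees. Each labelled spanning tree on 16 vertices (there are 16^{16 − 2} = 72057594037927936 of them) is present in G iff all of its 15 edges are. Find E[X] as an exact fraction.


K_16 has 16^{16 − 2} = 72057594037927936 labelled spanning trees.
For each such spanning tree H, let X_H = 1 if all 15 edges of H are present in G. Then P[X_H = 1] = p^{15} = (3/16)^{15} = 14348907/1152921504606846976.
Summing the indicators: E[X] = Σ_H E[X_H] = 72057594037927936 · p^{15} = 72057594037927936 · 14348907/1152921504606846976 = 14348907/16.
Numerically: E[X] ≈ 8.9681e+05.

E[X] = 72057594037927936 · (3/16)^{15} = 14348907/16 ≈ 8.9681e+05.


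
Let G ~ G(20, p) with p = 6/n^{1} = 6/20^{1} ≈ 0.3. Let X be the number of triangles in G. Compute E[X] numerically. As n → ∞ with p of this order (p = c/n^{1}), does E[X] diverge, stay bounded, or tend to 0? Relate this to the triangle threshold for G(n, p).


Number of potential triangles: C(20, 3) = 1140.
Each occurs with probability p³ ≈ (0.3)³ ≈ 2.70000e-02.
By linearity: E[X] = C(20, 3)·p³ ≈ 1140 · 2.70000e-02 ≈ 30.780.
Here α = 1, so p = 6/n is exactly at the triangle threshold p ~ 1/n. Asymptotically E[X] → c³/6 = 6³/6 = 36 ≈ 36.000, a bounded constant. In this regime the triangle count is asymptotically Poisson(c³/6).

E[X] ≈ 30.780; in regime p = Θ(1/n^{1}) E[X] stays bounded (at the triangle threshold p ~ 1/n).


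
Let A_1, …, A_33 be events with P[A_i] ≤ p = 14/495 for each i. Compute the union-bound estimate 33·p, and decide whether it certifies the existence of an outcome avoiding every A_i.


Union bound: P[∪_{i=1}^{33} A_i] ≤ Σ_i P[A_i] ≤ 33·p = 33·(14/495) = 14/15.
Numerically: 14/15 ≈ 0.9333333.
Is 14/15 < 1? YES.
Since P[∪ A_i] ≤ 14/15 < 1, the complement has P[∩ A_i^c] ≥ 1 − 14/15 = 1/15 > 0, so some outcome avoids every A_i.

33·p = 14/15 ≈ 0.9333333; existence CERTIFIED by the union bound.


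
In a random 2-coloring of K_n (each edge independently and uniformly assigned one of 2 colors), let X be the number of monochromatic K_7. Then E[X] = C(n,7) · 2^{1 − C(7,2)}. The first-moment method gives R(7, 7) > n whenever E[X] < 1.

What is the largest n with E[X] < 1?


We need C(n, 7) · 2^{1 − 21} < 1, i.e. C(n, 7) < 2^{21 − 1} = 1048576.
Check values of n near the boundary:
  n = 24: C(24, 7) = 346104; 346104 < 1048576? YES
  n = 25: C(25, 7) = 480700; 480700 < 1048576? YES
  n = 26: C(26, 7) = 657800; 657800 < 1048576? YES
  n = 27: C(27, 7) = 888030; 888030 < 1048576? YES
  n = 28: C(28, 7) = 1184040; 1184040 < 1048576? NO
  n = 29: C(29, 7) = 1560780; 1560780 < 1048576? NO
  n = 30: C(30, 7) = 2035800; 2035800 < 1048576? NO
The largest n with C(n, 7) < 1048576 is n = 27 (where E[X] = 444015/524288 ≈ 0.8468914). Hence R(7, 7) > 27, i.e. R(7, 7) ≥ 28.

Largest n = 27; hence R(7, 7) > 27.


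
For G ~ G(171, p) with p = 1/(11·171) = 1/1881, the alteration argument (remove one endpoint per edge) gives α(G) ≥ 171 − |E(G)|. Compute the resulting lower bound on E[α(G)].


E[|E(G)|] = C(171, 2)·p = 14535 · (1/1881) = 85/11.
E[α(G)] ≥ n − E[|E(G)|] = 171 − 85/11 = 1796/11.
Numerically: ≈ 163.273.
(This is only a lower bound; the true E[α(G)] may be larger.)

E[α(G)] ≥ 1796/11 ≈ 163.273.


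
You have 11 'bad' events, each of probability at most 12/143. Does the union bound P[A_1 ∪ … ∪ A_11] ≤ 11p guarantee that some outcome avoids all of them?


Union bound: P[∪_{i=1}^{11} A_i] ≤ Σ_i P[A_i] ≤ 11·p = 11·(12/143) = 12/13.
Numerically: 12/13 ≈ 0.923077.
Is 12/13 < 1? YES.
Since P[∪ A_i] ≤ 12/13 < 1, the complement has P[∩ A_i^c] ≥ 1 − 12/13 = 1/13 > 0, so some outcome avoids every A_i.

11·p = 12/13 ≈ 0.923077; existence CERTIFIED by the union bound.


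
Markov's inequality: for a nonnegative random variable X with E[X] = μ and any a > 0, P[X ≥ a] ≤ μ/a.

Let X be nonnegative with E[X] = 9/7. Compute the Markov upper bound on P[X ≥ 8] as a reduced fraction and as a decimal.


μ = E[X] = 9/7, a = 8.
Markov: P[X ≥ 8] ≤ μ/a = (9/7)/8 = 9/56.
Numerically: ≈ 0.161.
(Since a = 8 > μ = 1.286, the bound 9/56 is < 1 and informative.)

P[X ≥ 8] ≤ 9/56 ≈ 0.161.


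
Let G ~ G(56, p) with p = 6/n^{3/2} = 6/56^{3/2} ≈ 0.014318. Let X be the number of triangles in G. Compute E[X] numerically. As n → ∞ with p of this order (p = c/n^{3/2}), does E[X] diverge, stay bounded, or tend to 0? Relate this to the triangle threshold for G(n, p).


Number of potential triangles: C(56, 3) = 27720.
Each occurs with probability p³ ≈ (0.014318)³ ≈ 2.9349968e-06.
By linearity: E[X] = C(56, 3)·p³ ≈ 27720 · 2.9349968e-06 ≈ 0.08136.
Since α = 3/2 > 1, p = c/n^{3/2} = o(1/n) is below the triangle threshold p ~ 1/n. Asymptotically E[X] ~ (c³/6)·n^{3(1−α)} = (6³/6)·n^{-1.5} → 0, so by Markov's inequality G has no triangles w.h.p.

E[X] ≈ 0.08136; in regime p = Θ(1/n^{3/2}) E[X] tends to 0 (below the triangle threshold p ~ 1/n).


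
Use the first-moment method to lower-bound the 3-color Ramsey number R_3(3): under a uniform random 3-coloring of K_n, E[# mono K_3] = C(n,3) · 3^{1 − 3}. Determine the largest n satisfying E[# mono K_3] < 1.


We need C(n, 3) · 3^{1 − 3} < 1, i.e. C(n, 3) < 3^{3 − 1} = 9.
Check values of n near the boundary:
  n = 3: C(3, 3) = 1; 1 < 9? YES
  n = 4: C(4, 3) = 4; 4 < 9? YES
  n = 5: C(5, 3) = 10; 10 < 9? NO
The largest n with C(n, 3) < 9 is n = 4 (where E[X] = 4/9 ≈ 0.44444). Hence R_3(3) > 4, i.e. R_3(3) ≥ 5.

Largest n = 4; hence R_3(3) > 4.


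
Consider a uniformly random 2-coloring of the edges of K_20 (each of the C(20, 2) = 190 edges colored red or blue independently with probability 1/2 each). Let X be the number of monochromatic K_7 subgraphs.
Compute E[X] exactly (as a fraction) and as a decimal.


Let X = Σ_S X_S over the C(20, 7) = 77520 subsets S of size 7, where X_S = 1 if the K_7 on S is monochromatic.
For a fixed S, the K_7 on S has C(7, 2) = 21 edges. P[all 21 edges red] = (1/2)^21, and likewise for blue, so P[monochromatic] = 2·(1/2)^21 = 2^{1 − 21} = 1/1048576.
By linearity of expectation: E[X] = C(20, 7) · 2^{1 − 21} = 77520 · 1/1048576 = 4845/65536.
Numerically: E[X] ≈ 0.0739.

E[X] = C(20,7)·2^(1−C(7,2)) = 4845/65536 ≈ 0.0739.


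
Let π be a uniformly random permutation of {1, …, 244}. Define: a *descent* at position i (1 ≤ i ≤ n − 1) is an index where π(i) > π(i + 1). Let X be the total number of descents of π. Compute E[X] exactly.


Write X = Σ X_I over i = 1, …, 243, with X_I the indicator of one descent.
There are 243 indicators.
For each fixed i, the pair (π(i), π(i+1)) is a uniformly random ordered pair of distinct values from {1, …, 244}; by symmetry P[π(i) > π(i+1)] = 1/2.
By linearity: E[X] = 243 · (1/2) = (244 − 1) · (1/2) = 243/2 ≈ 121.500000.

E[X] = 243/2 = 121.500000.


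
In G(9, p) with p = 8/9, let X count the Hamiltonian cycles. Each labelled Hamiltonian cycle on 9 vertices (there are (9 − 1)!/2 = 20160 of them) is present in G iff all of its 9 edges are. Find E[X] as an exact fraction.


K_9 has (9 − 1)!/2 = 20160 labelled Hamiltonian cycles.
For each such Hamiltonian cycle H, let X_H = 1 if all 9 edges of H are present in G. Then P[X_H = 1] = p^{9} = (8/9)^{9} = 134217728/387420489.
By linearity: E[X] = Σ_H E[X_H] = 20160 · p^{9} = 20160 · 134217728/387420489 = 300647710720/43046721.
Numerically: E[X] ≈ 6984.2.

E[X] = 20160 · (8/9)^{9} = 300647710720/43046721 ≈ 6984.2.


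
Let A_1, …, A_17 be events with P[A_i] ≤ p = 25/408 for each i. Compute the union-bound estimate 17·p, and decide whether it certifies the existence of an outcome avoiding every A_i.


Union bound: P[∪_{i=1}^{17} A_i] ≤ Σ_i P[A_i] ≤ 17·p = 17·(25/408) = 25/24.
Numerically: 25/24 ≈ 1.04167.
Is 25/24 < 1? NO.
Since the bound 25/24 is ≥ 1, the union bound is uninformative here; it does NOT by itself certify existence.

17·p = 25/24 ≈ 1.04167; existence NOT certified by the union bound.


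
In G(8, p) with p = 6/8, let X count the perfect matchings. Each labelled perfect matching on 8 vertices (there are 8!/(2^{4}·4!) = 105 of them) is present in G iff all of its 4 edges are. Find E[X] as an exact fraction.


K_8 has 8!/(2^{4}·4!) = 105 labelled perfect matchings.
For each such perfect matching H, let X_H = 1 if all 4 edges of H are present in G. Then P[X_H = 1] = p^{4} = (3/4)^{4} = 81/256.
Summing the indicators: E[X] = Σ_H E[X_H] = 105 · p^{4} = 105 · 81/256 = 8505/256.
Numerically: E[X] ≈ 33.223.

E[X] = 105 · (3/4)^{4} = 8505/256 ≈ 33.223.


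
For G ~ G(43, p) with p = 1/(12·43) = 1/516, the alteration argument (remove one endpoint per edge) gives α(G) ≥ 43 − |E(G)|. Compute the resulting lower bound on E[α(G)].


E[|E(G)|] = C(43, 2)·p = 903 · (1/516) = 7/4.
E[α(G)] ≥ n − E[|E(G)|] = 43 − 7/4 = 165/4.
Numerically: ≈ 41.2500.
(This is only a lower bound; the true E[α(G)] may be larger.)

E[α(G)] ≥ 165/4 ≈ 41.2500.


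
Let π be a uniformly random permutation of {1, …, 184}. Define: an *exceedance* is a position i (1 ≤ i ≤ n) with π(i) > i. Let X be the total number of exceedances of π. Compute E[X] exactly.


Write X = Σ_{i=1}^{184} X_i, where X_i = 1_{π(i) > i}.
For each fixed i, π(i) is uniform over {1, …, 184} (marginal of a uniform permutation), so P[π(i) > i] = (n − i)/n. Summing: Σ_{i=1}^{184} (n − i)/n = (0 + 1 + … + 183)/184 = 184(184 − 1)/(2·184) = (184 − 1)/2.
Hence E[X] = Σ_{i=1}^{184} (184 − i)/184 = 183/2 ≈ 91.500.

E[X] = 183/2 = 91.500.


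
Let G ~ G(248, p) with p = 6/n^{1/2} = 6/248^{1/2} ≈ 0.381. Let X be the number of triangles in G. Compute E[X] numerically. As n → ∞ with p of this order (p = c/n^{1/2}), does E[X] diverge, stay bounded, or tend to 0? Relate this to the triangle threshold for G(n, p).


Number of potential triangles: C(248, 3) = 2511496.
Each occurs with probability p³ ≈ (0.381)³ ≈ 5.5306507e-02.
By linearity: E[X] = C(248, 3)·p³ ≈ 2511496 · 5.5306507e-02 ≈ 138902.07090.
Since α = 1/2 < 1, p = c/n^{1/2} ≫ 1/n is above the triangle threshold p ~ 1/n. Asymptotically E[X] ~ (c³/6)·n^{3(1−α)} = (6³/6)·n^{1.5} → ∞; triangles are abundant w.h.p.

E[X] ≈ 138902.07090; in regime p = Θ(1/n^{1/2}) E[X] diverges (above the triangle threshold p ~ 1/n).


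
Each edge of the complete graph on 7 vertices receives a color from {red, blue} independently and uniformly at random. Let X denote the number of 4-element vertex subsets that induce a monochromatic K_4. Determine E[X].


Let X = Σ_S X_S over the C(7, 4) = 35 subsets S of size 4, where X_S = 1 if the K_4 on S is monochromatic.
For a fixed S, the K_4 on S has C(4, 2) = 6 edges. P[all 6 edges red] = (1/2)^6, and likewise for blue, so P[monochromatic] = 2·(1/2)^6 = 2^{1 − 6} = 1/32.
By linearity: E[X] = C(7, 4) · 2^{1 − 6} = 35 · 1/32 = 35/32.
Numerically: E[X] ≈ 1.094.

E[X] = C(7,4)·2^(1−C(4,2)) = 35/32 ≈ 1.094.


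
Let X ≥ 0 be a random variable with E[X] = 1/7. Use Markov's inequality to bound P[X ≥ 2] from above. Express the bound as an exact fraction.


μ = E[X] = 1/7, a = 2.
Markov: P[X ≥ 2] ≤ μ/a = (1/7)/2 = 1/14.
Numerically: ≈ 0.071.
(Since a = 2 > μ = 0.143, the bound 1/14 is < 1 and informative.)

P[X ≥ 2] ≤ 1/14 ≈ 0.071.


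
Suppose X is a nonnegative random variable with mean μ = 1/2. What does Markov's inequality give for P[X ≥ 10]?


μ = E[X] = 1/2, a = 10.
Markov: P[X ≥ 10] ≤ μ/a = (1/2)/10 = 1/20.
Numerically: ≈ 0.050.
(Since a = 10 > μ = 0.500, the bound 1/20 is < 1 and informative.)

P[X ≥ 10] ≤ 1/20 ≈ 0.050.


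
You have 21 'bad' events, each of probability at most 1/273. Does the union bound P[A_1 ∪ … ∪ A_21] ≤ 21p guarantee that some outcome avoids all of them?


Union bound: P[∪_{i=1}^{21} A_i] ≤ Σ_i P[A_i] ≤ 21·p = 21·(1/273) = 1/13.
Numerically: 1/13 ≈ 0.0769231.
Is 1/13 < 1? YES.
Since P[∪ A_i] ≤ 1/13 < 1, the complement has P[∩ A_i^c] ≥ 1 − 1/13 = 12/13 > 0, so some outcome avoids every A_i.

21·p = 1/13 ≈ 0.0769231; existence CERTIFIED by the union bound.


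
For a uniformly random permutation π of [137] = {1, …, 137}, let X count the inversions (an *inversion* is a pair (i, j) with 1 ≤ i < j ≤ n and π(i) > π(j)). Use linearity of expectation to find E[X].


Write X = Σ X_I over the C(137, 2) = 9316 pairs i < j, with X_I the indicator of one inversion.
There are 9316 indicators.
For each fixed pair i < j, the values π(i) and π(j) are two distinct elements of {1, …, 137} in uniformly random order; by symmetry P[π(i) > π(j)] = 1/2.
By linearity: E[X] = 9316 · (1/2) = C(137, 2) · (1/2) = 9316/2 = 4658 ≈ 4658.000000.

E[X] = 4658 = 4658.000000.


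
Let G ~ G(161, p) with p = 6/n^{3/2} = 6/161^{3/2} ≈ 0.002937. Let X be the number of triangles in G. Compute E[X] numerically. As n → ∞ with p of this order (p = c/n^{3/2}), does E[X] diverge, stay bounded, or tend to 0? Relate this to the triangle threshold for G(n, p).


Number of potential triangles: C(161, 3) = 682640.
Each occurs with probability p³ ≈ (0.002937)³ ≈ 2.533596e-08.
By linearity: E[X] = C(161, 3)·p³ ≈ 682640 · 2.533596e-08 ≈ 0.0173.
Since α = 3/2 > 1, p = c/n^{3/2} = o(1/n) is below the triangle threshold p ~ 1/n. Asymptotically E[X] ~ (c³/6)·n^{3(1−α)} = (6³/6)·n^{-1.5} → 0, so by Markov's inequality G has no triangles w.h.p.

E[X] ≈ 0.0173; in regime p = Θ(1/n^{3/2}) E[X] tends to 0 (below the triangle threshold p ~ 1/n).


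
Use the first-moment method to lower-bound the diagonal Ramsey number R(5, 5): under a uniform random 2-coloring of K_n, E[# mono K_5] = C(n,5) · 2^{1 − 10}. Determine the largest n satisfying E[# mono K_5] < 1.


We need C(n, 5) · 2^{1 − 10} < 1, i.e. C(n, 5) < 2^{10 − 1} = 512.
Check values of n near the boundary:
  n = 8: C(8, 5) = 56; 56 < 512? YES
  n = 9: C(9, 5) = 126; 126 < 512? YES
  n = 10: C(10, 5) = 252; 252 < 512? YES
  n = 11: C(11, 5) = 462; 462 < 512? YES
  n = 12: C(12, 5) = 792; 792 < 512? NO
The largest n with C(n, 5) < 512 is n = 11 (where E[X] = 231/256 ≈ 0.90234). Hence R(5, 5) > 11, i.e. R(5, 5) ≥ 12.

Largest n = 11; hence R(5, 5) > 11.


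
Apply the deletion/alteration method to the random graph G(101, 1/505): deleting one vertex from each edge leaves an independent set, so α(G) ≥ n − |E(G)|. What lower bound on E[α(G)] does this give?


E[|E(G)|] = C(101, 2)·p = 5050 · (1/505) = 10.
E[α(G)] ≥ n − E[|E(G)|] = 101 − 10 = 91.
Numerically: ≈ 91.0000.
(This is only a lower bound; the true E[α(G)] may be larger.)

E[α(G)] ≥ 91 ≈ 91.0000.


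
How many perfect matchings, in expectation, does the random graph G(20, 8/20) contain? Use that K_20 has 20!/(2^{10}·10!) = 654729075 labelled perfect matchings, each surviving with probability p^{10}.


K_20 has 20!/(2^{10}·10!) = 654729075 labelled perfect matchings.
For each such perfect matching H, let X_H = 1 if all 10 edges of H are present in G. Then P[X_H = 1] = p^{10} = (2/5)^{10} = 1024/9765625.
By linearity: E[X] = Σ_H E[X_H] = 654729075 · p^{10} = 654729075 · 1024/9765625 = 26817702912/390625.
Numerically: E[X] ≈ 6.87e+04.

E[X] = 654729075 · (2/5)^{10} = 26817702912/390625 ≈ 6.87e+04.


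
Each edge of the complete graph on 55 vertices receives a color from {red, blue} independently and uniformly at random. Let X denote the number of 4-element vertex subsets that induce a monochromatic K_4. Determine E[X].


Let X = Σ_S X_S over the C(55, 4) = 341055 subsets S of size 4, where X_S = 1 if the K_4 on S is monochromatic.
For a fixed S, the K_4 on S has C(4, 2) = 6 edges. P[all 6 edges red] = (1/2)^6, and likewise for blue, so P[monochromatic] = 2·(1/2)^6 = 2^{1 − 6} = 1/32.
By linearity of expectation: E[X] = C(55, 4) · 2^{1 − 6} = 341055 · 1/32 = 341055/32.
Numerically: E[X] ≈ 10657.9688.

E[X] = C(55,4)·2^(1−C(4,2)) = 341055/32 ≈ 10657.9688.


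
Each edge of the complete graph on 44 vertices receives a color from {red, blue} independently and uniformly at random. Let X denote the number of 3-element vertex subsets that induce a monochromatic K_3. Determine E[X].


Let X = Σ_S X_S over the C(44, 3) = 13244 subsets S of size 3, where X_S = 1 if the K_3 on S is monochromatic.
For a fixed S, the K_3 on S has C(3, 2) = 3 edges. P[all 3 edges red] = (1/2)^3, and likewise for blue, so P[monochromatic] = 2·(1/2)^3 = 2^{1 − 3} = 1/4.
By linearity of expectation: E[X] = C(44, 3) · 2^{1 − 3} = 13244 · 1/4 = 3311.
Numerically: E[X] ≈ 3311.000.

E[X] = C(44,3)·2^(1−C(3,2)) = 3311 ≈ 3311.000.


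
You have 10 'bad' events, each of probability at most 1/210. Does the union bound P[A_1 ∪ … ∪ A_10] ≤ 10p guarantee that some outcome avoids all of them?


Union bound: P[∪_{i=1}^{10} A_i] ≤ Σ_i P[A_i] ≤ 10·p = 10·(1/210) = 1/21.
Numerically: 1/21 ≈ 0.04762.
Is 1/21 < 1? YES.
Since P[∪ A_i] ≤ 1/21 < 1, the complement has P[∩ A_i^c] ≥ 1 − 1/21 = 20/21 > 0, so some outcome avoids every A_i.

10·p = 1/21 ≈ 0.04762; existence CERTIFIED by the union bound.


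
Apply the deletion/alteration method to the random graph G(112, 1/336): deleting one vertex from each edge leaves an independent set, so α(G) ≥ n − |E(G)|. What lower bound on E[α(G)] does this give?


E[|E(G)|] = C(112, 2)·p = 6216 · (1/336) = 37/2.
E[α(G)] ≥ n − E[|E(G)|] = 112 − 37/2 = 187/2.
Numerically: ≈ 93.50000.
(This is only a lower bound; the true E[α(G)] may be larger.)

E[α(G)] ≥ 187/2 ≈ 93.50000.


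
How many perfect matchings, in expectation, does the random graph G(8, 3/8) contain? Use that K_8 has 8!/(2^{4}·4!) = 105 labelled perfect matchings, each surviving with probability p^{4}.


K_8 has 8!/(2^{4}·4!) = 105 labelled perfect matchings.
For each such perfect matching H, let X_H = 1 if all 4 edges of H are present in G. Then P[X_H = 1] = p^{4} = (3/8)^{4} = 81/4096.
Summing the indicators: E[X] = Σ_H E[X_H] = 105 · p^{4} = 105 · 81/4096 = 8505/4096.
Numerically: E[X] ≈ 2.0764.

E[X] = 105 · (3/8)^{4} = 8505/4096 ≈ 2.0764.


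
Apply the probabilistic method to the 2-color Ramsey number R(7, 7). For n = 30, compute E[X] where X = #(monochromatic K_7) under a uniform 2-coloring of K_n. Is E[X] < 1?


E[X] = C(30, 7) · 2^{1 − 21} = 2035800 · 2^{−20} = 2035800/1048576.
As a reduced fraction: E[X] = 254475/131072 ≈ 1.941.
Is E[X] < 1? NO.
Since E[X] ≥ 1, the first-moment bound is inconclusive at n = 30; it does NOT by itself certify R(7, 7) > 30.

E[X] = 254475/131072 ≈ 1.941; E[X] ≥ 1; first-moment method inconclusive here.


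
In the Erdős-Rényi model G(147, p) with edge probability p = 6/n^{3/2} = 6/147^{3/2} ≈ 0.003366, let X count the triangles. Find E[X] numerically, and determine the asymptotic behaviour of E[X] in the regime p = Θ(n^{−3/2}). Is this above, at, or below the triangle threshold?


Number of potential triangles: C(147, 3) = 518665.
Each occurs with probability p³ ≈ (0.003366)³ ≈ 3.815274e-08.
By linearity: E[X] = C(147, 3)·p³ ≈ 518665 · 3.815274e-08 ≈ 0.0198.
Since α = 3/2 > 1, p = c/n^{3/2} = o(1/n) is below the triangle threshold p ~ 1/n. Asymptotically E[X] ~ (c³/6)·n^{3(1−α)} = (6³/6)·n^{-1.5} → 0, so by Markov's inequality G has no triangles w.h.p.

E[X] ≈ 0.0198; in regime p = Θ(1/n^{3/2}) E[X] tends to 0 (below the triangle threshold p ~ 1/n).


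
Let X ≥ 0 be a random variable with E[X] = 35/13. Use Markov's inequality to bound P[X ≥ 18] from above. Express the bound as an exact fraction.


μ = E[X] = 35/13, a = 18.
Markov: P[X ≥ 18] ≤ μ/a = (35/13)/18 = 35/234.
Numerically: ≈ 0.150.
(Since a = 18 > μ = 2.692, the bound 35/234 is < 1 and informative.)

P[X ≥ 18] ≤ 35/234 ≈ 0.150.


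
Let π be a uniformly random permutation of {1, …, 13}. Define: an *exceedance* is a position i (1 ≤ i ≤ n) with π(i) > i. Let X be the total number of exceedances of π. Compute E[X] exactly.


Write X = Σ_{i=1}^{13} X_i, where X_i = 1_{π(i) > i}.
For each fixed i, π(i) is uniform over {1, …, 13} (marginal of a uniform permutation), so P[π(i) > i] = (n − i)/n. Summing: Σ_{i=1}^{13} (n − i)/n = (0 + 1 + … + 12)/13 = 13(13 − 1)/(2·13) = (13 − 1)/2.
Hence E[X] = Σ_{i=1}^{13} (13 − i)/13 = 6 ≈ 6.00000.

E[X] = 6 = 6.00000.


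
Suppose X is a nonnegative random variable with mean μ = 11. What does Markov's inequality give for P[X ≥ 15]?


μ = E[X] = 11, a = 15.
Markov: P[X ≥ 15] ≤ μ/a = (11)/15 = 11/15.
Numerically: ≈ 0.7333.
(Since a = 15 > μ = 11.0000, the bound 11/15 is < 1 and informative.)

P[X ≥ 15] ≤ 11/15 ≈ 0.7333.


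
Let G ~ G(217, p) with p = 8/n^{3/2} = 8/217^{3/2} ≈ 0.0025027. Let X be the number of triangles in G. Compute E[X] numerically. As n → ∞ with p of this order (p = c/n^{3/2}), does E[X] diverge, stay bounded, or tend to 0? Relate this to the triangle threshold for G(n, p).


Number of potential triangles: C(217, 3) = 1679580.
Each occurs with probability p³ ≈ (0.0025027)³ ≈ 1.5674769e-08.
By linearity: E[X] = C(217, 3)·p³ ≈ 1679580 · 1.5674769e-08 ≈ 0.02633.
Since α = 3/2 > 1, p = c/n^{3/2} = o(1/n) is below the triangle threshold p ~ 1/n. Asymptotically E[X] ~ (c³/6)·n^{3(1−α)} = (8³/6)·n^{-1.5} → 0, so by Markov's inequality G has no triangles w.h.p.

E[X] ≈ 0.02633; in regime p = Θ(1/n^{3/2}) E[X] tends to 0 (below the triangle threshold p ~ 1/n).


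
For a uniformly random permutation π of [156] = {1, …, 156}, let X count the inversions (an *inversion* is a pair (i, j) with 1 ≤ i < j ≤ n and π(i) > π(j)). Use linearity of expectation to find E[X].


Write X = Σ X_I over the C(156, 2) = 12090 pairs i < j, with X_I the indicator of one inversion.
There are 12090 indicators.
For each fixed pair i < j, the values π(i) and π(j) are two distinct elements of {1, …, 156} in uniformly random order; by symmetry P[π(i) > π(j)] = 1/2.
By linearity: E[X] = 12090 · (1/2) = C(156, 2) · (1/2) = 12090/2 = 6045 ≈ 6045.000.

E[X] = 6045 = 6045.000.


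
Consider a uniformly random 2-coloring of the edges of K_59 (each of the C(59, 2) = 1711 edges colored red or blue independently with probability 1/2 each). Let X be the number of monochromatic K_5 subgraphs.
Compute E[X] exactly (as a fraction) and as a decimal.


Let X = Σ_S X_S over the C(59, 5) = 5006386 subsets S of size 5, where X_S = 1 if the K_5 on S is monochromatic.
For a fixed S, the K_5 on S has C(5, 2) = 10 edges. P[all 10 edges red] = (1/2)^10, and likewise for blue, so P[monochromatic] = 2·(1/2)^10 = 2^{1 − 10} = 1/512.
By linearity of expectation: E[X] = C(59, 5) · 2^{1 − 10} = 5006386 · 1/512 = 2503193/256.
Numerically: E[X] ≈ 9778.09766.

E[X] = C(59,5)·2^(1−C(5,2)) = 2503193/256 ≈ 9778.09766.


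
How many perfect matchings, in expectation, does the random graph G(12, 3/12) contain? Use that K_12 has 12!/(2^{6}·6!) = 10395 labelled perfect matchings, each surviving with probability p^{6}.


K_12 has 12!/(2^{6}·6!) = 10395 labelled perfect matchings.
For each such perfect matching H, let X_H = 1 if all 6 edges of H are present in G. Then P[X_H = 1] = p^{6} = (1/4)^{6} = 1/4096.
Summing the indicators: E[X] = Σ_H E[X_H] = 10395 · p^{6} = 10395 · 1/4096 = 10395/4096.
Numerically: E[X] ≈ 2.54.

E[X] = 10395 · (1/4)^{6} = 10395/4096 ≈ 2.54.


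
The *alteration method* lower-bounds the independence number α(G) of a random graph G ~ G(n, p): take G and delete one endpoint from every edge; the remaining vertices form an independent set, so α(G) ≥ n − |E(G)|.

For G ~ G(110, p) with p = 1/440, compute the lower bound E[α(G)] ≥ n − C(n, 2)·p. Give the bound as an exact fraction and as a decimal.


E[|E(G)|] = C(110, 2)·p = 5995 · (1/440) = 109/8.
E[α(G)] ≥ n − E[|E(G)|] = 110 − 109/8 = 771/8.
Numerically: ≈ 96.37500.
(This is only a lower bound; the true E[α(G)] may be larger.)

E[α(G)] ≥ 771/8 ≈ 96.37500.


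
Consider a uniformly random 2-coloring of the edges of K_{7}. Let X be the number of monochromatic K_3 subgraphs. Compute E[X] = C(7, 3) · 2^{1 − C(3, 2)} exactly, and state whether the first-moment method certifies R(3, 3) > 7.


E[X] = C(7, 3) · 2^{1 − 3} = 35 · 2^{−2} = 35/4.
As a reduced fraction: E[X] = 35/4 ≈ 8.75000.
Is E[X] < 1? NO.
Since E[X] ≥ 1, the first-moment bound is inconclusive at n = 7; it does NOT by itself certify R(3, 3) > 7.

E[X] = 35/4 ≈ 8.75000; E[X] ≥ 1; first-moment method inconclusive here.


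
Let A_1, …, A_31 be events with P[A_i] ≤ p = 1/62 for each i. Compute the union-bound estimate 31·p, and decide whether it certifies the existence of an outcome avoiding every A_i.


Union bound: P[∪_{i=1}^{31} A_i] ≤ Σ_i P[A_i] ≤ 31·p = 31·(1/62) = 1/2.
Numerically: 1/2 ≈ 0.5000000.
Is 1/2 < 1? YES.
Since P[∪ A_i] ≤ 1/2 < 1, the complement has P[∩ A_i^c] ≥ 1 − 1/2 = 1/2 > 0, so some outcome avoids every A_i.

31·p = 1/2 ≈ 0.5000000; existence CERTIFIED by the union bound.


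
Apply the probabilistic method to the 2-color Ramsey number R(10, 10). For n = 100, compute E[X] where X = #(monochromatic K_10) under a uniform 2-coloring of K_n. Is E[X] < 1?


E[X] = C(100, 10) · 2^{1 − 45} = 17310309456440 · 2^{−44} = 17310309456440/17592186044416.
As a reduced fraction: E[X] = 2163788682055/2199023255552 ≈ 0.98398.
Is E[X] < 1? YES.
Since E[X] < 1, there exists a 2-coloring of K_{100} with no monochromatic K_10; hence R(10, 10) > 100.

E[X] = 2163788682055/2199023255552 ≈ 0.98398; E[X] < 1, so R(10, 10) > 100.


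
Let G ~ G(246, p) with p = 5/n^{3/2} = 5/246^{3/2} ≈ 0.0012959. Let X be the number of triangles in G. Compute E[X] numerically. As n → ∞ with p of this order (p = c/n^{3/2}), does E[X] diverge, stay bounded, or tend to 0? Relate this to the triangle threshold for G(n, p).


Number of potential triangles: C(246, 3) = 2450980.
Each occurs with probability p³ ≈ (0.0012959)³ ≈ 2.1762162e-09.
By linearity: E[X] = C(246, 3)·p³ ≈ 2450980 · 2.1762162e-09 ≈ 0.00533.
Since α = 3/2 > 1, p = c/n^{3/2} = o(1/n) is below the triangle threshold p ~ 1/n. Asymptotically E[X] ~ (c³/6)·n^{3(1−α)} = (5³/6)·n^{-1.5} → 0, so by Markov's inequality G has no triangles w.h.p.

E[X] ≈ 0.00533; in regime p = Θ(1/n^{3/2}) E[X] tends to 0 (below the triangle threshold p ~ 1/n).


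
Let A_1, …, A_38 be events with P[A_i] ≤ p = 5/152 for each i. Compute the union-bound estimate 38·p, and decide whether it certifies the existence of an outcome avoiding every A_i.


Union bound: P[∪_{i=1}^{38} A_i] ≤ Σ_i P[A_i] ≤ 38·p = 38·(5/152) = 5/4.
Numerically: 5/4 ≈ 1.250000.
Is 5/4 < 1? NO.
Since the bound 5/4 is ≥ 1, the union bound is uninformative here; it does NOT by itself certify existence.

38·p = 5/4 ≈ 1.250000; existence NOT certified by the union bound.


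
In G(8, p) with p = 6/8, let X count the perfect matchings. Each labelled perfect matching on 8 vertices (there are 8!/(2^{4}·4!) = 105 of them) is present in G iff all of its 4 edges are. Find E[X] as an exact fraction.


K_8 has 8!/(2^{4}·4!) = 105 labelled perfect matchings.
For each such perfect matching H, let X_H = 1 if all 4 edges of H are present in G. Then P[X_H = 1] = p^{4} = (3/4)^{4} = 81/256.
By linearity of expectation: E[X] = Σ_H E[X_H] = 105 · p^{4} = 105 · 81/256 = 8505/256.
Numerically: E[X] ≈ 33.22.

E[X] = 105 · (3/4)^{4} = 8505/256 ≈ 33.22.


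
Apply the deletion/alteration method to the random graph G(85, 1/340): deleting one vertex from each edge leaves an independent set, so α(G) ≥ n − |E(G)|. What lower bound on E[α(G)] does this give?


E[|E(G)|] = C(85, 2)·p = 3570 · (1/340) = 21/2.
E[α(G)] ≥ n − E[|E(G)|] = 85 − 21/2 = 149/2.
Numerically: ≈ 74.50000.
(This is only a lower bound; the true E[α(G)] may be larger.)

E[α(G)] ≥ 149/2 ≈ 74.50000.


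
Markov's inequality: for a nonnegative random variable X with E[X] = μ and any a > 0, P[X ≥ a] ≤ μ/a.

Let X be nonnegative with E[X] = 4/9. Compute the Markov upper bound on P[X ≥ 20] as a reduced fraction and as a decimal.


μ = E[X] = 4/9, a = 20.
Markov: P[X ≥ 20] ≤ μ/a = (4/9)/20 = 1/45.
Numerically: ≈ 0.022.
(Since a = 20 > μ = 0.444, the bound 1/45 is < 1 and informative.)

P[X ≥ 20] ≤ 1/45 ≈ 0.022.


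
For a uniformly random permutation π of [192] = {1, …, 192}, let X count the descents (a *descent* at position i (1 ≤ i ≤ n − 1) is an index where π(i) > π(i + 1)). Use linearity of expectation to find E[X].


Write X = Σ X_I over i = 1, …, 191, with X_I the indicator of one descent.
There are 191 indicators.
For each fixed i, the pair (π(i), π(i+1)) is a uniformly random ordered pair of distinct values from {1, …, 192}; by symmetry P[π(i) > π(i+1)] = 1/2.
By linearity: E[X] = 191 · (1/2) = (192 − 1) · (1/2) = 191/2 ≈ 95.50000.

E[X] = 191/2 = 95.50000.


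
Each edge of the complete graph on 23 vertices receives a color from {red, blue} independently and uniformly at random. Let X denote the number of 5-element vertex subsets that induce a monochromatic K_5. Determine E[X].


Let X = Σ_S X_S over the C(23, 5) = 33649 subsets S of size 5, where X_S = 1 if the K_5 on S is monochromatic.
For a fixed S, the K_5 on S has C(5, 2) = 10 edges. P[all 10 edges red] = (1/2)^10, and likewise for blue, so P[monochromatic] = 2·(1/2)^10 = 2^{1 − 10} = 1/512.
By linearity of expectation: E[X] = C(23, 5) · 2^{1 − 10} = 33649 · 1/512 = 33649/512.
Numerically: E[X] ≈ 65.72070.

E[X] = C(23,5)·2^(1−C(5,2)) = 33649/512 ≈ 65.72070.


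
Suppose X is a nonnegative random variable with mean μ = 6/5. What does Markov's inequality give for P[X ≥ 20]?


μ = E[X] = 6/5, a = 20.
Markov: P[X ≥ 20] ≤ μ/a = (6/5)/20 = 3/50.
Numerically: ≈ 0.06000.
(Since a = 20 > μ = 1.20000, the bound 3/50 is < 1 and informative.)

P[X ≥ 20] ≤ 3/50 ≈ 0.06000.


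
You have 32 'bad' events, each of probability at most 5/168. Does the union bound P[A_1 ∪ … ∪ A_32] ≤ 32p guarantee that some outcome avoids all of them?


Union bound: P[∪_{i=1}^{32} A_i] ≤ Σ_i P[A_i] ≤ 32·p = 32·(5/168) = 20/21.
Numerically: 20/21 ≈ 0.952381.
Is 20/21 < 1? YES.
Since P[∪ A_i] ≤ 20/21 < 1, the complement has P[∩ A_i^c] ≥ 1 − 20/21 = 1/21 > 0, so some outcome avoids every A_i.

32·p = 20/21 ≈ 0.952381; existence CERTIFIED by the union bound.


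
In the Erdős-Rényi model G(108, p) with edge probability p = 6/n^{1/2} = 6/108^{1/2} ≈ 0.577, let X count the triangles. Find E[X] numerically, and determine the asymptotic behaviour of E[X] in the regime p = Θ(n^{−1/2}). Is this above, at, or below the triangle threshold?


Number of potential triangles: C(108, 3) = 204156.
Each occurs with probability p³ ≈ (0.577)³ ≈ 1.92450e-01.
By linearity: E[X] = C(108, 3)·p³ ≈ 204156 · 1.92450e-01 ≈ 39289.841.
Since α = 1/2 < 1, p = c/n^{1/2} ≫ 1/n is above the triangle threshold p ~ 1/n. Asymptotically E[X] ~ (c³/6)·n^{3(1−α)} = (6³/6)·n^{1.5} → ∞; triangles are abundant w.h.p.

E[X] ≈ 39289.841; in regime p = Θ(1/n^{1/2}) E[X] diverges (above the triangle threshold p ~ 1/n).


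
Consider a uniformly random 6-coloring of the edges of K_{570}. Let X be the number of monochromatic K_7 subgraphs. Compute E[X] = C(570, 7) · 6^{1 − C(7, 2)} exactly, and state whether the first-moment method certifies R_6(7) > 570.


E[X] = C(570, 7) · 6^{1 − 21} = 3737936877831720 · 6^{−20} = 3737936877831720/3656158440062976.
As a reduced fraction: E[X] = 5768421107765/5642219814912 ≈ 1.02237.
Is E[X] < 1? NO.
Since E[X] ≥ 1, the first-moment bound is inconclusive at n = 570; it does NOT by itself certify R_6(7) > 570.

E[X] = 5768421107765/5642219814912 ≈ 1.02237; E[X] ≥ 1; first-moment method inconclusive here.


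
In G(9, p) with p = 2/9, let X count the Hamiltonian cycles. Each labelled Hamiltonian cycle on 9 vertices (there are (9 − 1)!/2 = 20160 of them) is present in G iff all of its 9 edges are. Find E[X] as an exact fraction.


K_9 has (9 − 1)!/2 = 20160 labelled Hamiltonian cycles.
For each such Hamiltonian cycle H, let X_H = 1 if all 9 edges of H are present in G. Then P[X_H = 1] = p^{9} = (2/9)^{9} = 512/387420489.
By linearity: E[X] = Σ_H E[X_H] = 20160 · p^{9} = 20160 · 512/387420489 = 1146880/43046721.
Numerically: E[X] ≈ 0.02664.

E[X] = 20160 · (2/9)^{9} = 1146880/43046721 ≈ 0.02664.
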